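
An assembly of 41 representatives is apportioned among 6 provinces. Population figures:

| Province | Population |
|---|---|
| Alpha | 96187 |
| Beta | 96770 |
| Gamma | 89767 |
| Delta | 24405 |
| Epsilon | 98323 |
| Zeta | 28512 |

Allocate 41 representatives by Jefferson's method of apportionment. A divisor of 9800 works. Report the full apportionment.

Alpha 9; Beta 9; Gamma 9; Delta 2; Epsilon 10; Zeta 2

With modified divisor 9800: modified quotas Alpha 9.815, Beta 9.874, Gamma 9.160, Delta 2.490, Epsilon 10.033, Zeta 2.909.
Rounding down: Alpha 9, Beta 9, Gamma 9, Delta 2, Epsilon 10, Zeta 2 (total 41).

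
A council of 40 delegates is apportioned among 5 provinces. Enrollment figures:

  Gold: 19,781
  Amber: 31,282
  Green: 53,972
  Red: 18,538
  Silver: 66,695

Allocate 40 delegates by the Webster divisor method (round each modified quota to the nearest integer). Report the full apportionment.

Standard divisor 190268/40 ≈ 4756.7; standard quotas: Gold 4.159, Amber 6.576, Green 11.347, Red 3.897, Silver 14.021.
Rounding to the nearest integer gives Gold 4, Amber 7, Green 11, Red 4, Silver 14 — total 40, matching the house size, so no adjustment is needed.

Gold 4; Amber 7; Green 11; Red 4; Silver 14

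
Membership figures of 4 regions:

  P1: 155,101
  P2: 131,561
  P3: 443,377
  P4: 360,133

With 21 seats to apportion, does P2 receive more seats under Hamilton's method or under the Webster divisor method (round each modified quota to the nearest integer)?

Hamilton: P1 3, P2 2, P3 9, P4 7.
Webster: P1 3, P2 3, P3 8, P4 7.
P2 gets 2 under Hamilton and 3 under Webster.

Webster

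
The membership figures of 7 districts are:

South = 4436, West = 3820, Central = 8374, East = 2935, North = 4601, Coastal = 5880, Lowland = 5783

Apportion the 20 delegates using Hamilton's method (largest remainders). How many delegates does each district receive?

South=2, West=2, Central=5, East=2, North=3, Coastal=3, Lowland=3

Standard divisor: 35829 ÷ 20 ≈ 1791.45.
Standard quotas: South 2.4762, West 2.1324, Central 4.6744, East 1.6383, North 2.5683, Coastal 3.2823, Lowland 3.2281.
Lower quotas: South 2, West 2, Central 4, East 1, North 2, Coastal 3, Lowland 3 (sum 17, leaving 3 seats).
Remainders in descending order: Central 0.6744, East 0.6383, North 0.5683, South 0.4762, Coastal 0.2823, Lowland 0.2281, West 0.1324.
Largest remainders: Central, East, North receive the extra seats.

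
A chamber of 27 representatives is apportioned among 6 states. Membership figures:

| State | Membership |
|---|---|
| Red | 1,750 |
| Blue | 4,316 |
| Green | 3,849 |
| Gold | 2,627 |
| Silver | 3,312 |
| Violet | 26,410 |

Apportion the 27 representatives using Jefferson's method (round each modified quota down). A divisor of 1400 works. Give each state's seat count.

Red: 1, Blue: 3, Green: 2, Gold: 1, Silver: 2, Violet: 18

With modified divisor 1400: modified quotas Red 1.250, Blue 3.083, Green 2.749, Gold 1.876, Silver 2.366, Violet 18.864.
Rounding down: Red 1, Blue 3, Green 2, Gold 1, Silver 2, Violet 18 (total 27).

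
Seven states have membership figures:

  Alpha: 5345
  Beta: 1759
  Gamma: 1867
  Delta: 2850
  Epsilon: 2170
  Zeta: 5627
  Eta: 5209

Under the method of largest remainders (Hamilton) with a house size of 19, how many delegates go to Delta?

2

Total 24827; standard divisor 24827/19 ≈ 1306.684.
Standard quotas: Alpha 4.0905, Beta 1.3462, Gamma 1.4288, Delta 2.1811, Epsilon 1.6607, Zeta 4.3063, Eta 3.9864.
Lower quotas: Alpha 4, Beta 1, Gamma 1, Delta 2, Epsilon 1, Zeta 4, Eta 3 (sum 16, leaving 3 seats).
Remainders in descending order: Eta 0.9864, Epsilon 0.6607, Gamma 0.4288, Beta 0.3462, Zeta 0.3063, Delta 0.1811, Alpha 0.0905.
The surplus seats go to Eta, Epsilon, Gamma.
Delta receives 2.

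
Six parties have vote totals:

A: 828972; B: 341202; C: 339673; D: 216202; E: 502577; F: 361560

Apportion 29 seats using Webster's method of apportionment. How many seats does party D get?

Standard divisor 2590186/29 ≈ 89316.759; standard quotas: A 9.281, B 3.820, C 3.803, D 2.421, E 5.627, F 4.048.
Rounding to the nearest integer gives A 9, B 4, C 4, D 2, E 6, F 4 — total 29, matching the house size, so no adjustment is needed.
D receives 2.

2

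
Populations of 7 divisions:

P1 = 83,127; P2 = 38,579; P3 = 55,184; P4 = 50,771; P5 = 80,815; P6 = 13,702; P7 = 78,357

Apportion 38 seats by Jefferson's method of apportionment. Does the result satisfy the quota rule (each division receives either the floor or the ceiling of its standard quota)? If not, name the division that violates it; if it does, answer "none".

none

Standard quotas: P1 7.887, P2 3.660, P3 5.235, P4 4.817, P5 7.667, P6 1.300, P7 7.434.
Jefferson allocation: P1 8, P2 3, P3 5, P4 5, P5 8, P6 1, P7 8.
Every allocation lies between the lower and upper quota.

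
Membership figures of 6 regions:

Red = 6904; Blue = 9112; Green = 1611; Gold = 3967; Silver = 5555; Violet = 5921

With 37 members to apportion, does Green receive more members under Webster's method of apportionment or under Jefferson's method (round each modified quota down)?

Webster

Webster: Red 8, Blue 10, Green 2, Gold 4, Silver 6, Violet 7.
Jefferson: Red 8, Blue 11, Green 1, Gold 4, Silver 6, Violet 7.
Green gets 2 under Webster and 1 under Jefferson.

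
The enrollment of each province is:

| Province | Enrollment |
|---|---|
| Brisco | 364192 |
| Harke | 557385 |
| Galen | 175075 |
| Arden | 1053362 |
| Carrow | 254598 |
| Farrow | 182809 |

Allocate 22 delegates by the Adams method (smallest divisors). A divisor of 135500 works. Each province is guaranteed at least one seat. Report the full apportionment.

Brisco 3, Harke 5, Galen 2, Arden 8, Carrow 2, Farrow 2

With modified divisor 135500: modified quotas Brisco 2.688, Harke 4.114, Galen 1.292, Arden 7.774, Carrow 1.879, Farrow 1.349.
Rounding up: Brisco 3, Harke 5, Galen 2, Arden 8, Carrow 2, Farrow 2 (total 22).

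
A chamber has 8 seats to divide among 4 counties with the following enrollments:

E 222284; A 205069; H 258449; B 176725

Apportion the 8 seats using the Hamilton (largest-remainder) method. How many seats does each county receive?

The standard divisor is 862527/8 ≈ 107815.875.
Standard quotas: E 2.0617, A 1.9020, H 2.3971, B 1.6391.
Lower quotas: E 2, A 1, H 2, B 1 (sum 6, leaving 2 seats).
Remainders in descending order: A 0.9020, B 0.6391, H 0.3971, E 0.0617.
Largest remainders: A, B receive the extra seats.

E=2, A=2, H=2, B=2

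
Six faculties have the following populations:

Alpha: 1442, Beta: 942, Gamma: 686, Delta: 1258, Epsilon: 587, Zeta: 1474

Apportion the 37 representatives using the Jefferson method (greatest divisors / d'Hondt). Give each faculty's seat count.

Standard divisor 6389/37 ≈ 172.676; standard quotas: Alpha 8.351, Beta 5.455, Gamma 3.973, Delta 7.285, Epsilon 3.399, Zeta 8.536.
Rounding down gives 8, 5, 3, 7, 3, 8 = 34 seats, so the divisor must be adjusted.
With modified divisor 159: modified quotas Alpha 9.069, Beta 5.925, Gamma 4.314, Delta 7.912, Epsilon 3.692, Zeta 9.270.
Rounding down: Alpha 9, Beta 5, Gamma 4, Delta 7, Epsilon 3, Zeta 9 (total 37).

Alpha=9, Beta=5, Gamma=4, Delta=7, Epsilon=3, Zeta=9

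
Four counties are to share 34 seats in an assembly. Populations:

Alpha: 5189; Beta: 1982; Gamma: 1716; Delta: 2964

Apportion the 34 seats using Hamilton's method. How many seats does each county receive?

Standard divisor: 11851 ÷ 34 ≈ 348.559.
Standard quotas: Alpha 14.8870, Beta 5.6863, Gamma 4.9231, Delta 8.5036.
Lower quotas: Alpha 14, Beta 5, Gamma 4, Delta 8 (sum 31, leaving 3 seats).
Remainders in descending order: Gamma 0.9231, Alpha 0.8870, Beta 0.6863, Delta 0.5036.
The surplus seats go to Gamma, Alpha, Beta.

Alpha=15, Beta=6, Gamma=5, Delta=8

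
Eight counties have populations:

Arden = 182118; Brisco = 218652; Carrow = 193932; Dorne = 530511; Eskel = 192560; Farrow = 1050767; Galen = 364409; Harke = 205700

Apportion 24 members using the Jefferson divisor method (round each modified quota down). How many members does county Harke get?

Standard divisor 2938649/24 ≈ 122443.708; standard quotas: Arden 1.487, Brisco 1.786, Carrow 1.584, Dorne 4.333, Eskel 1.573, Farrow 8.582, Galen 2.976, Harke 1.680.
Rounding down gives 1, 1, 1, 4, 1, 8, 2, 1 = 19 seats, so the divisor must be adjusted.
With modified divisor 104000: modified quotas Arden 1.751, Brisco 2.102, Carrow 1.865, Dorne 5.101, Eskel 1.852, Farrow 10.104, Galen 3.504, Harke 1.978.
Rounding down: Arden 1, Brisco 2, Carrow 1, Dorne 5, Eskel 1, Farrow 10, Galen 3, Harke 1 (total 24).
Harke receives 1.

1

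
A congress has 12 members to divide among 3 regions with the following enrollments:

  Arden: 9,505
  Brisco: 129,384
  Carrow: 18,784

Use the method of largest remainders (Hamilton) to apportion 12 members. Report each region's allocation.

Total 157673; standard divisor 157673/12 ≈ 13139.417.
Standard quotas: Arden 0.7234, Brisco 9.8470, Carrow 1.4296.
Lower quotas: Arden 0, Brisco 9, Carrow 1 (sum 10, leaving 2 seats).
Remainders in descending order: Brisco 0.8470, Arden 0.7234, Carrow 0.4296.
Largest remainders: Brisco, Arden receive the extra seats.

Arden 1; Brisco 10; Carrow 1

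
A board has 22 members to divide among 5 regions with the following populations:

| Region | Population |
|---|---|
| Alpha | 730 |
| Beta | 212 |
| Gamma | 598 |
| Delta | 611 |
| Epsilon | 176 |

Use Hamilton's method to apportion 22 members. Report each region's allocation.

Alpha 7; Beta 2; Gamma 5; Delta 6; Epsilon 2

Total 2327; standard divisor 2327/22 ≈ 105.773.
Standard quotas: Alpha 6.902, Beta 2.004, Gamma 5.654, Delta 5.777, Epsilon 1.664.
Lower quotas: Alpha 6, Beta 2, Gamma 5, Delta 5, Epsilon 1 (sum 19, leaving 3 seats).
Remainders in descending order: Alpha 0.902, Delta 0.777, Epsilon 0.664, Gamma 0.654, Beta 0.004.
The surplus seats go to Alpha, Delta, Epsilon.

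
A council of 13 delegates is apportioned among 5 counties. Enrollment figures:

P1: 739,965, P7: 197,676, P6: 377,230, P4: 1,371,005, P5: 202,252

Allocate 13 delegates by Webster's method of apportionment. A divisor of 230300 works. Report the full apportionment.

P1 3, P7 1, P6 2, P4 6, P5 1

With modified divisor 230300: modified quotas P1 3.213, P7 0.858, P6 1.638, P4 5.953, P5 0.878.
Rounding to the nearest integer: P1 3, P7 1, P6 2, P4 6, P5 1 (total 13).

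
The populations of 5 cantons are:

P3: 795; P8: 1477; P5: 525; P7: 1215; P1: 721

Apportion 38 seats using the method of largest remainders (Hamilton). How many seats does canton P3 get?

6

Standard divisor: 4733 ÷ 38 ≈ 124.553.
Standard quotas: P3 6.383, P8 11.858, P5 4.215, P7 9.755, P1 5.789.
Lower quotas: P3 6, P8 11, P5 4, P7 9, P1 5 (sum 35, leaving 3 seats).
Remainders in descending order: P8 0.858, P1 0.789, P7 0.755, P3 0.383, P5 0.215.
The surplus seats go to P8, P1, P7.
P3 receives 6.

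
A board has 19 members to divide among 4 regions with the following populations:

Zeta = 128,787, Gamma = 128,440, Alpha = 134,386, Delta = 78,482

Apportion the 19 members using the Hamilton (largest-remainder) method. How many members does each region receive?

Zeta: 5; Gamma: 5; Alpha: 6; Delta: 3

The standard divisor is 470095/19 ≈ 24741.842.
Standard quotas: Zeta 5.2052, Gamma 5.1912, Alpha 5.4315, Delta 3.1720.
Lower quotas: Zeta 5, Gamma 5, Alpha 5, Delta 3 (sum 18, leaving 1 seat).
Remainders in descending order: Alpha 0.4315, Zeta 0.2052, Gamma 0.1912, Delta 0.1720.
Largest remainder: Alpha receives the extra seat.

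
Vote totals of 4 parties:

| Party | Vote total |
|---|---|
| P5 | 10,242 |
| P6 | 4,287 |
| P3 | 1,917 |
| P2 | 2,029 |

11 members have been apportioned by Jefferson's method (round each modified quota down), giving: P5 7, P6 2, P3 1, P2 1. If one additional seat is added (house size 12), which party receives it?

P6

Priority for the next seat is population ÷ (current seats + 1).
Priorities: P5 1280.250, P6 1429.000, P3 958.500, P2 1014.500.
Highest priority: P6.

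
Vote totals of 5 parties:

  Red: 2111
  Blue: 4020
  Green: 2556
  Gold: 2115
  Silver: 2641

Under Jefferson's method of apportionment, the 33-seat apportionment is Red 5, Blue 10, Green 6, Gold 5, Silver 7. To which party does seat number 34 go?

Priority for the next seat is population ÷ (current seats + 1).
Priorities: Red 351.833, Blue 365.455, Green 365.143, Gold 352.500, Silver 330.125.
Highest priority: Blue.

Blue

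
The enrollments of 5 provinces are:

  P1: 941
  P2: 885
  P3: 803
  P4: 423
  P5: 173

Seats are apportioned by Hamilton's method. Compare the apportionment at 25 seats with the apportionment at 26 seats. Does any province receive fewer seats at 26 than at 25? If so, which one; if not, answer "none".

At 25 seats: P1 7, P2 7, P3 6, P4 3, P5 2.
At 26 seats: P1 8, P2 7, P3 7, P4 3, P5 1.
P5 drops from 2 to 1.

P5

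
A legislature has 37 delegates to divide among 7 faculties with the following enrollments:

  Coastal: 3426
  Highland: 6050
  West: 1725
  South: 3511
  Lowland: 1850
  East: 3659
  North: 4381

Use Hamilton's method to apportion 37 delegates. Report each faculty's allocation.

Total 24602; standard divisor 24602/37 ≈ 664.919.
Standard quotas: Coastal 5.1525, Highland 9.0989, West 2.5943, South 5.2803, Lowland 2.7823, East 5.5029, North 6.5888.
Lower quotas: Coastal 5, Highland 9, West 2, South 5, Lowland 2, East 5, North 6 (sum 34, leaving 3 seats).
Remainders in descending order: Lowland 0.7823, West 0.5943, North 0.5888, East 0.5029, South 0.2803, Coastal 0.1525, Highland 0.0989.
Largest remainders: Lowland, West, North receive the extra seats.

Coastal=5; Highland=9; West=3; South=5; Lowland=3; East=5; North=7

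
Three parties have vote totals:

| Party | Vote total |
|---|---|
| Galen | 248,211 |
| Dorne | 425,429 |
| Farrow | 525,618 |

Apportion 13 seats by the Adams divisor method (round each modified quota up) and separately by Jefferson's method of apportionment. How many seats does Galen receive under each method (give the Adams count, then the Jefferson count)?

3 and 2

Adams: Galen 3, Dorne 5, Farrow 5.
Jefferson: Galen 2, Dorne 5, Farrow 6.
Galen gets 3 under Adams and 2 under Jefferson.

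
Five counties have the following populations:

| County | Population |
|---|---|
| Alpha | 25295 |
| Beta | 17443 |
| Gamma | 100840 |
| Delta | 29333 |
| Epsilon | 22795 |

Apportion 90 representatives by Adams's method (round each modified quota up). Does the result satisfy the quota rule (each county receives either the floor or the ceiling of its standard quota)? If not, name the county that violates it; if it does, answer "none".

Standard quotas: Alpha 11.632, Beta 8.022, Gamma 46.374, Delta 13.489, Epsilon 10.483.
Adams allocation: Alpha 12, Beta 8, Gamma 45, Delta 14, Epsilon 11.
Gamma has quota 46.374 (lower 46, upper 47) but receives 45 — outside the quota interval.

Gamma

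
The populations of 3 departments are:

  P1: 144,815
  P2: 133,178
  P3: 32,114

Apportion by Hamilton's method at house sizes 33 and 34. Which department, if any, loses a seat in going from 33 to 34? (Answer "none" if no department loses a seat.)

At 33 seats: P1 15, P2 14, P3 4.
At 34 seats: P1 16, P2 15, P3 3.
P3 drops from 4 to 3.

P3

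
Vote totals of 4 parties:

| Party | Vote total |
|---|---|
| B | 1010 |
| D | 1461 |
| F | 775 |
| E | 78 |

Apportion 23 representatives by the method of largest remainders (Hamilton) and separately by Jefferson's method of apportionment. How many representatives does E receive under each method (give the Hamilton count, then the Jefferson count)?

1 and 0

Hamilton: B 7, D 10, F 5, E 1.
Jefferson: B 7, D 11, F 5, E 0.
E gets 1 under Hamilton and 0 under Jefferson.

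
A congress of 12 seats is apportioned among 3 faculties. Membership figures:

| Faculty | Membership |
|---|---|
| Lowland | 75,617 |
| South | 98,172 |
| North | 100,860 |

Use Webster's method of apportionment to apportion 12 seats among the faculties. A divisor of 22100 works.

Lowland 3, South 4, North 5

With modified divisor 22100: modified quotas Lowland 3.422, South 4.442, North 4.564.
Rounding to the nearest integer: Lowland 3, South 4, North 5 (total 12).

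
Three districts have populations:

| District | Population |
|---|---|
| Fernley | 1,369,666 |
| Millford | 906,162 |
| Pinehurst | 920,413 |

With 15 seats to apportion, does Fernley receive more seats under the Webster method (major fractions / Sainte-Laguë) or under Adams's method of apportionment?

Webster

Webster: Fernley 7, Millford 4, Pinehurst 4.
Adams: Fernley 6, Millford 4, Pinehurst 5.
Fernley gets 7 under Webster and 6 under Adams.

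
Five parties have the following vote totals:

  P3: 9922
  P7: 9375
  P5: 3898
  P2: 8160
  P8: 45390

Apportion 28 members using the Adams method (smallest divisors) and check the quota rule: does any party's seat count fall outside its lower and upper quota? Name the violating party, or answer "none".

Standard quotas: P3 3.620, P7 3.420, P5 1.422, P2 2.977, P8 16.560.
Adams allocation: P3 4, P7 4, P5 2, P2 3, P8 15.
P8 has quota 16.560 (lower 16, upper 17) but receives 15 — outside the quota interval.

P8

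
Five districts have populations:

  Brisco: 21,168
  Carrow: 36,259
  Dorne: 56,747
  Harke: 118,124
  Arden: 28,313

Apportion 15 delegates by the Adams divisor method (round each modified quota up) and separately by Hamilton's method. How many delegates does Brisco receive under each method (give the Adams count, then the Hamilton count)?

Adams: Brisco 2, Carrow 2, Dorne 3, Harke 6, Arden 2.
Hamilton: Brisco 1, Carrow 2, Dorne 3, Harke 7, Arden 2.
Brisco gets 2 under Adams and 1 under Hamilton.

2 and 1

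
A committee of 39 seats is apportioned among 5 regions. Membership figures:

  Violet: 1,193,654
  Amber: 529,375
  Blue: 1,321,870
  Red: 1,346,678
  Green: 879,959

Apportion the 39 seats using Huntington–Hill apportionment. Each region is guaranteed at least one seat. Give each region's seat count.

Violet: 9, Amber: 4, Blue: 10, Red: 10, Green: 6

With divisor 137559: modified quotas Violet 8.677, Amber 3.848, Blue 9.609, Red 9.790, Green 6.397.
Geometric-mean thresholds: Violet √(8·9)=8.485, Amber √(3·4)=3.464, Blue √(9·10)=9.487, Red √(9·10)=9.487, Green √(6·7)=6.481.
Each quota rounded against its threshold gives Violet 9, Amber 4, Blue 10, Red 10, Green 6 (total 39).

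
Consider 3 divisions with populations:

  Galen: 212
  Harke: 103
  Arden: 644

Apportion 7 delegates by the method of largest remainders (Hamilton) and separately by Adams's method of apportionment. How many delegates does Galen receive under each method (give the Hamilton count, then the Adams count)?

Hamilton: Galen 1, Harke 1, Arden 5.
Adams: Galen 2, Harke 1, Arden 4.
Galen gets 1 under Hamilton and 2 under Adams.

1 and 2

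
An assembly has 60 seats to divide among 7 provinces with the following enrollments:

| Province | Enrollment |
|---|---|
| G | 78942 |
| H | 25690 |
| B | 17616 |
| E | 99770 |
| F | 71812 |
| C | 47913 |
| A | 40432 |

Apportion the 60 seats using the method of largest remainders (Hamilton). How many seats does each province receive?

G 12, H 4, B 3, E 16, F 11, C 8, A 6

The standard divisor is 382175/60 ≈ 6369.583.
Standard quotas: G 12.3936, H 4.0332, B 2.7656, E 15.6635, F 11.2742, C 7.5222, A 6.3477.
Lower quotas: G 12, H 4, B 2, E 15, F 11, C 7, A 6 (sum 57, leaving 3 seats).
Remainders in descending order: B 0.7656, E 0.6635, C 0.5222, G 0.3936, A 0.3477, F 0.2742, H 0.0332.
Largest remainders: B, E, C receive the extra seats.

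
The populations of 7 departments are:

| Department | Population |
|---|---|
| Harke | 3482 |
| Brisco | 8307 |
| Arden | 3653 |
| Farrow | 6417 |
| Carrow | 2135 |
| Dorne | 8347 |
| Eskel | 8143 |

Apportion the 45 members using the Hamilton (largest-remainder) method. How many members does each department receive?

Harke 4, Brisco 9, Arden 4, Farrow 7, Carrow 3, Dorne 9, Eskel 9

Total 40484; standard divisor 40484/45 ≈ 899.644.
Standard quotas: Harke 3.8704, Brisco 9.2336, Arden 4.0605, Farrow 7.1328, Carrow 2.3732, Dorne 9.2781, Eskel 9.0514.
Lower quotas: Harke 3, Brisco 9, Arden 4, Farrow 7, Carrow 2, Dorne 9, Eskel 9 (sum 43, leaving 2 seats).
Remainders in descending order: Harke 0.8704, Carrow 0.3732, Dorne 0.2781, Brisco 0.2336, Farrow 0.1328, Arden 0.0605, Eskel 0.0514.
Largest remainders: Harke, Carrow receive the extra seats.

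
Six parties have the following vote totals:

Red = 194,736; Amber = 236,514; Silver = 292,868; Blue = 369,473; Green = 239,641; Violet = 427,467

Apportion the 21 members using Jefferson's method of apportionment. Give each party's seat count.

Red: 2, Amber: 3, Silver: 3, Blue: 5, Green: 3, Violet: 5

Standard divisor 1760699/21 ≈ 83842.81; standard quotas: Red 2.323, Amber 2.821, Silver 3.493, Blue 4.407, Green 2.858, Violet 5.098.
Rounding down gives 2, 2, 3, 4, 2, 5 = 18 seats, so the divisor must be adjusted.
With modified divisor 73600: modified quotas Red 2.646, Amber 3.214, Silver 3.979, Blue 5.020, Green 3.256, Violet 5.808.
Rounding down: Red 2, Amber 3, Silver 3, Blue 5, Green 3, Violet 5 (total 21).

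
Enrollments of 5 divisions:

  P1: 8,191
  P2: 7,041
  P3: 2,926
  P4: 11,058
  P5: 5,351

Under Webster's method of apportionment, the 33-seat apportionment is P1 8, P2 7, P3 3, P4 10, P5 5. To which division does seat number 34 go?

Priority for the next seat is population ÷ (current seats + 0.5).
Priorities: P1 963.647, P2 938.800, P3 836.000, P4 1053.143, P5 972.909.
Highest priority: P4.

P4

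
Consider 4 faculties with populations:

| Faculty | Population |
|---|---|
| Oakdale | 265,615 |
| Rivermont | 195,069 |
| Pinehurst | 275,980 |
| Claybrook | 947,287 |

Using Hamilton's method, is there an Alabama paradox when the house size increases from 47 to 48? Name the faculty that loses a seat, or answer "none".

Rivermont

At 47 seats: Oakdale 7, Rivermont 6, Pinehurst 8, Claybrook 26.
At 48 seats: Oakdale 8, Rivermont 5, Pinehurst 8, Claybrook 27.
Rivermont drops from 6 to 5.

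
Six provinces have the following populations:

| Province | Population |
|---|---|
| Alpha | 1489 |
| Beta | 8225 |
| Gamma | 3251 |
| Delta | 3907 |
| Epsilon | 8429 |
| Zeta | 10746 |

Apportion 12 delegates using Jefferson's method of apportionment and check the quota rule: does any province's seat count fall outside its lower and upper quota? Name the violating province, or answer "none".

none

Standard quotas: Alpha 0.496, Beta 2.738, Gamma 1.082, Delta 1.301, Epsilon 2.806, Zeta 3.577.
Jefferson allocation: Alpha 0, Beta 3, Gamma 1, Delta 1, Epsilon 3, Zeta 4.
Every allocation lies between the lower and upper quota.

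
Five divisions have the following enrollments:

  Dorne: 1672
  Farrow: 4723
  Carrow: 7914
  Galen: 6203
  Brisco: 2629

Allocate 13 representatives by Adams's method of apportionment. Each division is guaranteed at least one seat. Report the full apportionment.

Dorne 1; Farrow 3; Carrow 4; Galen 3; Brisco 2

Standard divisor 23141/13 ≈ 1780.077; standard quotas: Dorne 0.939, Farrow 2.653, Carrow 4.446, Galen 3.485, Brisco 1.477.
Rounding up gives 1, 3, 5, 4, 2 = 15 seats, so the divisor must be adjusted.
With modified divisor 2200: modified quotas Dorne 0.760, Farrow 2.147, Carrow 3.597, Galen 2.820, Brisco 1.195.
Rounding up: Dorne 1, Farrow 3, Carrow 4, Galen 3, Brisco 2 (total 13).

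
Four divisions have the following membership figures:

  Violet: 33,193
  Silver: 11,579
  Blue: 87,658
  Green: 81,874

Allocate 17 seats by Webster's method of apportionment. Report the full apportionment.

Violet=3, Silver=1, Blue=7, Green=6

Standard divisor 214304/17 ≈ 12606.118; standard quotas: Violet 2.633, Silver 0.919, Blue 6.954, Green 6.495.
Rounding to the nearest integer gives Violet 3, Silver 1, Blue 7, Green 6 — total 17, matching the house size, so no adjustment is needed.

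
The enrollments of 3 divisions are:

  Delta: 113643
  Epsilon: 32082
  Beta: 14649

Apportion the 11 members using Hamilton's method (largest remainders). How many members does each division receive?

Delta: 8; Epsilon: 2; Beta: 1

Total 160374; standard divisor 160374/11 ≈ 14579.455.
Standard quotas: Delta 7.7947, Epsilon 2.2005, Beta 1.0048.
Lower quotas: Delta 7, Epsilon 2, Beta 1 (sum 10, leaving 1 seat).
Remainders in descending order: Delta 0.7947, Epsilon 0.2005, Beta 0.0048.
Largest remainder: Delta receives the extra seat.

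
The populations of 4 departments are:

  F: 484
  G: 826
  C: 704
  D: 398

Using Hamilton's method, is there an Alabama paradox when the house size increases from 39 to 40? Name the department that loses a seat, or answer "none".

At 39 seats: F 8, G 13, C 11, D 7.
At 40 seats: F 8, G 14, C 12, D 6.
D drops from 7 to 6.

D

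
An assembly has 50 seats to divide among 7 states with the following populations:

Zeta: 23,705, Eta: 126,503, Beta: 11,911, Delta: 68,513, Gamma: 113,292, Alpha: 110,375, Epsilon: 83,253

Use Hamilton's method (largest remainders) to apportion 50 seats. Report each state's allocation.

Zeta: 2; Eta: 12; Beta: 1; Delta: 6; Gamma: 11; Alpha: 10; Epsilon: 8

Total 537552; standard divisor 537552/50 ≈ 10751.04.
Standard quotas: Zeta 2.2049, Eta 11.7666, Beta 1.1079, Delta 6.3727, Gamma 10.5378, Alpha 10.2664, Epsilon 7.7437.
Lower quotas: Zeta 2, Eta 11, Beta 1, Delta 6, Gamma 10, Alpha 10, Epsilon 7 (sum 47, leaving 3 seats).
Remainders in descending order: Eta 0.7666, Epsilon 0.7437, Gamma 0.5378, Delta 0.3727, Alpha 0.2664, Zeta 0.2049, Beta 0.1079.
The surplus seats go to Eta, Epsilon, Gamma.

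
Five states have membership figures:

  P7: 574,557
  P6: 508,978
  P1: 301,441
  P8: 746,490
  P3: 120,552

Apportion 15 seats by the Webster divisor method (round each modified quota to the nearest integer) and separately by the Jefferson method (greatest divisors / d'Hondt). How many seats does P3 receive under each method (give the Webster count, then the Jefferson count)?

Webster: P7 4, P6 3, P1 2, P8 5, P3 1.
Jefferson: P7 4, P6 4, P1 2, P8 5, P3 0.
P3 gets 1 under Webster and 0 under Jefferson.

1 and 0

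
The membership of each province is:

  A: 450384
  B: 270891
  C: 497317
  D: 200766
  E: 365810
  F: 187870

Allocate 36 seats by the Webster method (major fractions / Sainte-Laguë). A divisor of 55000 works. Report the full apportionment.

With modified divisor 55000: modified quotas A 8.189, B 4.925, C 9.042, D 3.650, E 6.651, F 3.416.
Rounding to the nearest integer: A 8, B 5, C 9, D 4, E 7, F 3 (total 36).

A 8, B 5, C 9, D 4, E 7, F 3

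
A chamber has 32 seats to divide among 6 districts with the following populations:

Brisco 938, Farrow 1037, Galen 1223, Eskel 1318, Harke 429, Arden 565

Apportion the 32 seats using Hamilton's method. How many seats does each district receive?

Brisco 5, Farrow 6, Galen 7, Eskel 8, Harke 3, Arden 3

The standard divisor is 5510/32 ≈ 172.188.
Standard quotas: Brisco 5.448, Farrow 6.023, Galen 7.103, Eskel 7.654, Harke 2.491, Arden 3.281.
Lower quotas: Brisco 5, Farrow 6, Galen 7, Eskel 7, Harke 2, Arden 3 (sum 30, leaving 2 seats).
Remainders in descending order: Eskel 0.654, Harke 0.491, Brisco 0.448, Arden 0.281, Galen 0.103, Farrow 0.023.
The surplus seats go to Eskel, Harke.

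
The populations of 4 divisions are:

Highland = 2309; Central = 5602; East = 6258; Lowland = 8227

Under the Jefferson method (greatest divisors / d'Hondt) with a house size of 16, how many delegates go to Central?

4

Standard divisor 22396/16 ≈ 1399.75; standard quotas: Highland 1.650, Central 4.002, East 4.471, Lowland 5.877.
Rounding down gives 1, 4, 4, 5 = 14 seats, so the divisor must be adjusted.
With modified divisor 1200: modified quotas Highland 1.924, Central 4.668, East 5.215, Lowland 6.856.
Rounding down: Highland 1, Central 4, East 5, Lowland 6 (total 16).
Central receives 4.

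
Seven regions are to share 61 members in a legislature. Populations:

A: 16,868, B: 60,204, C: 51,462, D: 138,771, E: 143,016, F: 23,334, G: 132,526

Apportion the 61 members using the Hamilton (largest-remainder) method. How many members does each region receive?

Standard divisor: 566181 ÷ 61 ≈ 9281.656.
Standard quotas: A 1.8173, B 6.4863, C 5.5445, D 14.9511, E 15.4085, F 2.5140, G 14.2783.
Lower quotas: A 1, B 6, C 5, D 14, E 15, F 2, G 14 (sum 57, leaving 4 seats).
Remainders in descending order: D 0.9511, A 0.8173, C 0.5445, F 0.5140, B 0.4863, E 0.4085, G 0.2783.
Largest remainders: D, A, C, F receive the extra seats.

A: 2; B: 6; C: 6; D: 15; E: 15; F: 3; G: 14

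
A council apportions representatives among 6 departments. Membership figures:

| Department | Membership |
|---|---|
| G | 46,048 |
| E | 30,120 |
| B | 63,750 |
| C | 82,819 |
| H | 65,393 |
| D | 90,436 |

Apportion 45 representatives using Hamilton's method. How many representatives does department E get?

Standard divisor: 378566 ÷ 45 ≈ 8412.578.
Standard quotas: G 5.4737, E 3.5804, B 7.5779, C 9.8447, H 7.7732, D 10.7501.
Lower quotas: G 5, E 3, B 7, C 9, H 7, D 10 (sum 41, leaving 4 seats).
Remainders in descending order: C 0.8447, H 0.7732, D 0.7501, E 0.5804, B 0.5779, G 0.4737.
Largest remainders: C, H, D, E receive the extra seats.
E receives 4.

4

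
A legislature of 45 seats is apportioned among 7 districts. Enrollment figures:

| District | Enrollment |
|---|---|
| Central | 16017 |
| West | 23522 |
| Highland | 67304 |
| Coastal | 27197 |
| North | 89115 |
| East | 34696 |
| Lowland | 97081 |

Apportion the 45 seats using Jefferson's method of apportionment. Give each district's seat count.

Standard divisor 354932/45 ≈ 7887.378; standard quotas: Central 2.031, West 2.982, Highland 8.533, Coastal 3.448, North 11.298, East 4.399, Lowland 12.308.
Rounding down gives 2, 2, 8, 3, 11, 4, 12 = 42 seats, so the divisor must be adjusted.
With modified divisor 7450: modified quotas Central 2.150, West 3.157, Highland 9.034, Coastal 3.651, North 11.962, East 4.657, Lowland 13.031.
Rounding down: Central 2, West 3, Highland 9, Coastal 3, North 11, East 4, Lowland 13 (total 45).

Central 2; West 3; Highland 9; Coastal 3; North 11; East 4; Lowland 13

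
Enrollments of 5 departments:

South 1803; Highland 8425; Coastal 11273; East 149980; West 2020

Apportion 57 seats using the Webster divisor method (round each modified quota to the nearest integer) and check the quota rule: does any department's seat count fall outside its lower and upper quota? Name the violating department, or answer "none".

East

Standard quotas: South 0.592, Highland 2.768, Coastal 3.704, East 49.273, West 0.664.
Webster allocation: South 1, Highland 3, Coastal 4, East 48, West 1.
East has quota 49.273 (lower 49, upper 50) but receives 48 — outside the quota interval.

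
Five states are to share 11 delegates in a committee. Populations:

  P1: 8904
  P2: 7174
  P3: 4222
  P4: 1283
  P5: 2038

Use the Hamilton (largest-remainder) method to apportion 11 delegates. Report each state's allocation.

Total 23621; standard divisor 23621/11 ≈ 2147.364.
Standard quotas: P1 4.1465, P2 3.3408, P3 1.9661, P4 0.5975, P5 0.9491.
Lower quotas: P1 4, P2 3, P3 1, P4 0, P5 0 (sum 8, leaving 3 seats).
Remainders in descending order: P3 0.9661, P5 0.9491, P4 0.5975, P2 0.3408, P1 0.1465.
Largest remainders: P3, P5, P4 receive the extra seats.

P1: 4, P2: 3, P3: 2, P4: 1, P5: 1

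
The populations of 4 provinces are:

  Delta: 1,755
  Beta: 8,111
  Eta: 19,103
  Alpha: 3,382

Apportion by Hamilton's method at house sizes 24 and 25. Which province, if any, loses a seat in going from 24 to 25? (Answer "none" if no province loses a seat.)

At 24 seats: Delta 1, Beta 6, Eta 14, Alpha 3.
At 25 seats: Delta 1, Beta 6, Eta 15, Alpha 3.
No province's allocation decreased.

none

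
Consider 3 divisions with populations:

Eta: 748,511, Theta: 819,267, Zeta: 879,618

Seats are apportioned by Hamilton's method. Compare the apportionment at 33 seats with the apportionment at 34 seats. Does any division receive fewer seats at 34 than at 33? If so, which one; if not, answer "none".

none

At 33 seats: Eta 10, Theta 11, Zeta 12.
At 34 seats: Eta 11, Theta 11, Zeta 12.
No division's allocation decreased.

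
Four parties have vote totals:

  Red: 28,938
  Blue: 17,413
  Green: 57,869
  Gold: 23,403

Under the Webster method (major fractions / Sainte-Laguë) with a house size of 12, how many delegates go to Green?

Standard divisor 127623/12 ≈ 10635.25; standard quotas: Red 2.721, Blue 1.637, Green 5.441, Gold 2.201.
Rounding to the nearest integer gives Red 3, Blue 2, Green 5, Gold 2 — total 12, matching the house size, so no adjustment is needed.
Green receives 5.

5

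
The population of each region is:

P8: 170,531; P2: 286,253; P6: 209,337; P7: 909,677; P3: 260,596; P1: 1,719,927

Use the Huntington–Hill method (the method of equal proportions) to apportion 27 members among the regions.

P8: 1, P2: 2, P6: 2, P7: 7, P3: 2, P1: 13

With divisor 132597: modified quotas P8 1.286, P2 2.159, P6 1.579, P7 6.860, P3 1.965, P1 12.971.
Geometric-mean thresholds: P8 √(1·2)=1.414, P2 √(2·3)=2.449, P6 √(1·2)=1.414, P7 √(6·7)=6.481, P3 √(1·2)=1.414, P1 √(12·13)=12.490.
Each quota rounded against its threshold gives P8 1, P2 2, P6 2, P7 7, P3 2, P1 13 (total 27).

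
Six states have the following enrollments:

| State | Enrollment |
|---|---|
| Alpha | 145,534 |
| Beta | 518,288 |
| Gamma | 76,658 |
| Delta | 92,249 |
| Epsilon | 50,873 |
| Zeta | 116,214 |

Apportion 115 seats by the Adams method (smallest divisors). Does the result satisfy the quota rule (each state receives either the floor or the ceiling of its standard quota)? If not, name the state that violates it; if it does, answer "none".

Beta

Standard quotas: Alpha 16.739, Beta 59.614, Gamma 8.817, Delta 10.611, Epsilon 5.851, Zeta 13.367.
Adams allocation: Alpha 17, Beta 58, Gamma 9, Delta 11, Epsilon 6, Zeta 14.
Beta has quota 59.614 (lower 59, upper 60) but receives 58 — outside the quota interval.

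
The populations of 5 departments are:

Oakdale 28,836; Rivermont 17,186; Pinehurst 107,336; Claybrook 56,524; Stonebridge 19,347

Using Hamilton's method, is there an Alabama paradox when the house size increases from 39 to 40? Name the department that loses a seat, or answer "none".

none

At 39 seats: Oakdale 5, Rivermont 3, Pinehurst 18, Claybrook 10, Stonebridge 3.
At 40 seats: Oakdale 5, Rivermont 3, Pinehurst 19, Claybrook 10, Stonebridge 3.
No department's allocation decreased.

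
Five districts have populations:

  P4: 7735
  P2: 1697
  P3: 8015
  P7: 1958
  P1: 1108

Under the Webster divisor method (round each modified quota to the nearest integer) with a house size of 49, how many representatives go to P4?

Standard divisor 20513/49 ≈ 418.633; standard quotas: P4 18.477, P2 4.054, P3 19.146, P7 4.677, P1 2.647.
Rounding to the nearest integer gives P4 18, P2 4, P3 19, P7 5, P1 3 — total 49, matching the house size, so no adjustment is needed.
P4 receives 18.

18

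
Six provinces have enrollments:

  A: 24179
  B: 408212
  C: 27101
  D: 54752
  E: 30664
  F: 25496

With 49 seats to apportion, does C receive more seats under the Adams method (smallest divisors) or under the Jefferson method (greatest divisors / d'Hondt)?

Adams

Adams: A 2, B 33, C 3, D 5, E 3, F 3.
Jefferson: A 2, B 37, C 2, D 4, E 2, F 2.
C gets 3 under Adams and 2 under Jefferson.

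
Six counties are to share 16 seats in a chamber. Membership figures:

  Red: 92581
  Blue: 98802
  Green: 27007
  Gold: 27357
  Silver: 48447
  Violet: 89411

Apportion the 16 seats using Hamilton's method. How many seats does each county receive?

Red 4, Blue 4, Green 1, Gold 1, Silver 2, Violet 4

Standard divisor: 383605 ÷ 16 ≈ 23975.312.
Standard quotas: Red 3.8615, Blue 4.1210, Green 1.1265, Gold 1.1410, Silver 2.0207, Violet 3.7293.
Lower quotas: Red 3, Blue 4, Green 1, Gold 1, Silver 2, Violet 3 (sum 14, leaving 2 seats).
Remainders in descending order: Red 0.8615, Violet 0.7293, Gold 0.1410, Green 0.1265, Blue 0.1210, Silver 0.0207.
Largest remainders: Red, Violet receive the extra seats.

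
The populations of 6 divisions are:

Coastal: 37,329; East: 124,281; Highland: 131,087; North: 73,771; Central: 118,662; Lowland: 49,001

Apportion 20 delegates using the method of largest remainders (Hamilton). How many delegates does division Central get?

4

Standard divisor: 534131 ÷ 20 ≈ 26706.55.
Standard quotas: Coastal 1.3977, East 4.6536, Highland 4.9084, North 2.7623, Central 4.4432, Lowland 1.8348.
Lower quotas: Coastal 1, East 4, Highland 4, North 2, Central 4, Lowland 1 (sum 16, leaving 4 seats).
Remainders in descending order: Highland 0.9084, Lowland 0.8348, North 0.7623, East 0.6536, Central 0.4432, Coastal 0.3977.
Largest remainders: Highland, Lowland, North, East receive the extra seats.
Central receives 4.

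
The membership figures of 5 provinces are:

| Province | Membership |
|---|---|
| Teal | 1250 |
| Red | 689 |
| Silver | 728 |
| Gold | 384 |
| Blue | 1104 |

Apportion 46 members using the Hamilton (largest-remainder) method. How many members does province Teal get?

Standard divisor: 4155 ÷ 46 ≈ 90.326.
Standard quotas: Teal 13.839, Red 7.628, Silver 8.060, Gold 4.251, Blue 12.222.
Lower quotas: Teal 13, Red 7, Silver 8, Gold 4, Blue 12 (sum 44, leaving 2 seats).
Remainders in descending order: Teal 0.839, Red 0.628, Gold 0.251, Blue 0.222, Silver 0.060.
Largest remainders: Teal, Red receive the extra seats.
Teal receives 14.

14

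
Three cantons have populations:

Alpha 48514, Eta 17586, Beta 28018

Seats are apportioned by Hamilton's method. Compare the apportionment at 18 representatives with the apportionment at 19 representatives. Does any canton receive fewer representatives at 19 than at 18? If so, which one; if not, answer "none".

Eta

At 18 seats: Alpha 9, Eta 4, Beta 5.
At 19 seats: Alpha 10, Eta 3, Beta 6.
Eta drops from 4 to 3.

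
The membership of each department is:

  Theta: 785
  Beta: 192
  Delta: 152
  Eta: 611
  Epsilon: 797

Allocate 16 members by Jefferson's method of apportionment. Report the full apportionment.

Theta 5, Beta 1, Delta 1, Eta 4, Epsilon 5

Standard divisor 2537/16 ≈ 158.562; standard quotas: Theta 4.951, Beta 1.211, Delta 0.959, Eta 3.853, Epsilon 5.026.
Rounding down gives 4, 1, 0, 3, 5 = 13 seats, so the divisor must be adjusted.
With modified divisor 140: modified quotas Theta 5.607, Beta 1.371, Delta 1.086, Eta 4.364, Epsilon 5.693.
Rounding down: Theta 5, Beta 1, Delta 1, Eta 4, Epsilon 5 (total 16).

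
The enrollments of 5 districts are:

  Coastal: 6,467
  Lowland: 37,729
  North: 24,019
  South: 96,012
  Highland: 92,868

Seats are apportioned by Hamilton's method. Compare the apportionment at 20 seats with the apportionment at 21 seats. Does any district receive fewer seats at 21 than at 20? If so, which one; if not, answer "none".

Coastal

At 20 seats: Coastal 1, Lowland 3, North 2, South 7, Highland 7.
At 21 seats: Coastal 0, Lowland 3, North 2, South 8, Highland 8.
Coastal drops from 1 to 0.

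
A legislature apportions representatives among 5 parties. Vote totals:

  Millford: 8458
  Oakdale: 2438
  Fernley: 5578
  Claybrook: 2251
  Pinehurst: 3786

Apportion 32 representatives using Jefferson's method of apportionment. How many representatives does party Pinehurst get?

Standard divisor 22511/32 ≈ 703.469; standard quotas: Millford 12.023, Oakdale 3.466, Fernley 7.929, Claybrook 3.200, Pinehurst 5.382.
Rounding down gives 12, 3, 7, 3, 5 = 30 seats, so the divisor must be adjusted.
With modified divisor 640: modified quotas Millford 13.216, Oakdale 3.809, Fernley 8.716, Claybrook 3.517, Pinehurst 5.916.
Rounding down: Millford 13, Oakdale 3, Fernley 8, Claybrook 3, Pinehurst 5 (total 32).
Pinehurst receives 5.

5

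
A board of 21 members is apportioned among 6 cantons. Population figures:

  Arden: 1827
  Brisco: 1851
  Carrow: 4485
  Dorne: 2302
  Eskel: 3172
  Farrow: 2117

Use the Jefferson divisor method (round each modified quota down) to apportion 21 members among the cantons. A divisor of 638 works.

With modified divisor 638: modified quotas Arden 2.864, Brisco 2.901, Carrow 7.030, Dorne 3.608, Eskel 4.972, Farrow 3.318.
Rounding down: Arden 2, Brisco 2, Carrow 7, Dorne 3, Eskel 4, Farrow 3 (total 21).

Arden=2, Brisco=2, Carrow=7, Dorne=3, Eskel=4, Farrow=3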